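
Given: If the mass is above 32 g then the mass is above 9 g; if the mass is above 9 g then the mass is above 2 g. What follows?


Hypothetical syllogism: P → Q, Q → R ⊢ P → R
Premise 1: the mass is above 32 g → the mass is above 9 g
Premise 2: the mass is above 9 g → the mass is above 2 g
Chain the implications: the middle term (the mass is above 9 g) links the two.
Conclusion: If the mass is above 32 g, then the mass is above 2 g.

If the mass is above 32 g, then the mass is above 2 g.


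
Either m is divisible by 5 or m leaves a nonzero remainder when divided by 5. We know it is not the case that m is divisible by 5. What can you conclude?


Disjunctive syllogism: P ∨ Q, ¬P ⊢ Q
Disjunction: m is divisible by 5 ∨ m leaves a nonzero remainder when divided by 5
We know it is not the case that m is divisible by 5.
By disjunctive syllogism, the other disjunct must be true.

m leaves a nonzero remainder when divided by 5


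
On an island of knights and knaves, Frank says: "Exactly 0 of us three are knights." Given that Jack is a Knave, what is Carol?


Frank claims exactly 0 knights among Frank, Jack, Carol.
Given: Jack is a Knave.

Case 1: Frank is a Knight (tells truth)
  Then exactly 0 of the three are knights.
  Counting Frank, Jack: 1 knight(s) so far. Need -1 more → impossible.
Case 2: Frank is a Knave (lies)
  Then the count is NOT 0.
  If Carol = Knave, count = 0 = 0 → claim would be true, contradicts lie.
  If Carol = Knight, count = 1 ≠ 0 → lie confirmed ✓

Carol is a Knight.

Knight


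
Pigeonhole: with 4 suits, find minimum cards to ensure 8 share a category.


Pigeonhole: to guarantee k in one of n categories, need (k-1)×n + 1.
k = 8, n = 4
Minimum = (8-1) × 4 + 1 = 7 × 4 + 1

29


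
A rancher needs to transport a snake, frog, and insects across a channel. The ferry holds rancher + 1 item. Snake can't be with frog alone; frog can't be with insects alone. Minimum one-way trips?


1. rancher+frog → 2. rancher ← 3. rancher+snake → 4. rancher+frog ← 5. rancher+insects → 6. rancher ← 7. rancher+frog →
Minimum trips = 7

7


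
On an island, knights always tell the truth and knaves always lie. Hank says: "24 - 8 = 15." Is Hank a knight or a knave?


Statement: "24 - 8 = 15."
Actual: 24 - 8 = 16
Claimed: 15
Statement is FALSE → Hank lies → Knave

Knave


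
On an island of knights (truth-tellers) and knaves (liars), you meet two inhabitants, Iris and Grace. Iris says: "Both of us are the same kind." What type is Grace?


Iris says: "Both of us are the same kind."
Case 1: Iris is a Knight (truth-teller)
  Statement is true → they ARE the same → Grace is also a Knight
Case 2: Iris is a Knave (liar)
  Statement is false → they are NOT the same → Grace is a Knight
In both cases, Grace is a Knight.

Knight


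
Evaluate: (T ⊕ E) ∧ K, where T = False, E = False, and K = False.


T = False, E = False, K = False
Step 1: T ⊕ E = False XOR False = False
Step 2: False ∧ K = False AND False = False
XOR true when exactly one of T,E is true; then AND with K.

False


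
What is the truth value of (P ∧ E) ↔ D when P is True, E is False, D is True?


P = True, E = False, D = True
Step 1: P ∧ E = True AND False = False
Step 2: (False) ↔ D: true when both sides have same truth value.
Result: False ↔ True = False

False


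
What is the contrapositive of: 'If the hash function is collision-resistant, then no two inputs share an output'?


Original: If the hash function is collision-resistant, then no two inputs share an output
Contrapositive: If ¬Q, then ¬P
Negate Q: not (no two inputs share an output)
Negate P: not (the hash function is collision-resistant)

If not (no two inputs share an output), then not (the hash function is collision-resistant).


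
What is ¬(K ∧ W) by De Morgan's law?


De Morgan's law: ¬(P ∧ Q) ≡ ¬P ∨ ¬Q
¬(K ∧ W) = ¬K ∨ ¬W

¬K ∨ ¬W


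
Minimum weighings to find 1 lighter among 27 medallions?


Each weighing has 3 outcomes (left heavy / balance / right heavy), so k weighings distinguish at most 3^k cases; splitting into three near-equal groups achieves this.
Need 3^k ≥ 27: 3^2 = 9 < 27 ≤ 3^3 = 27
k = ⌈log₃(27)⌉ = 3

3


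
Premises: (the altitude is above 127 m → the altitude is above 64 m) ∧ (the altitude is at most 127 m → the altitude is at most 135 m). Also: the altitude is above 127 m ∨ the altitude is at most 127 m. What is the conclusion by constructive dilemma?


Constructive dilemma: (P → Q) ∧ (R → S), P ∨ R ⊢ Q ∨ S
Premise 1: the altitude is above 127 m → the altitude is above 64 m
Premise 2: the altitude is at most 127 m → the altitude is at most 135 m
Premise 3: the altitude is above 127 m ∨ the altitude is at most 127 m
Case 1: Assuming the altitude is above 127 m, then by Premise 1, the altitude is above 64 m.
Case 2: Assuming the altitude is at most 127 m, then by Premise 2, the altitude is at most 135 m.
Since one of the altitude is above 127 m or the altitude is at most 127 m must hold, we get the altitude is above 64 m or the altitude is at most 135 m.

The altitude is above 64 m or the altitude is at most 135 m.


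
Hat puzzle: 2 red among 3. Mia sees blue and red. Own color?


Total red = 2, seen red = 1
Own red = 2 - 1 = 1
Mia's hat is red.

red


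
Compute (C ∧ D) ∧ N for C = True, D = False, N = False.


C = True, D = False, N = False
Step 1: C ∧ D = True AND False = False
Step 2: False ∧ N = False AND False = False
AND is true only when ALL operands are true.

False


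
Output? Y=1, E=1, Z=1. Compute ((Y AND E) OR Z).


Y AND E = 1&1 = 1
1 OR 1 = 1

1


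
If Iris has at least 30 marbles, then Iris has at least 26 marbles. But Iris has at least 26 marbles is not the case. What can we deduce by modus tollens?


Modus tollens: P → Q, ¬Q ⊢ ¬P
P: Iris has at least 30 marbles
Q: Iris has at least 26 marbles
We have P → Q and Q is false.
By modus tollens, P must be false.

It is not the case that Iris has at least 30 marbles


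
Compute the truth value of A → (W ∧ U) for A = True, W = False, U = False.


A = True, W = False, U = False
Step 1: W ∧ U = False AND False = False
Step 2: A → (False): false only when A=True and consequent=False.
Result: False

False


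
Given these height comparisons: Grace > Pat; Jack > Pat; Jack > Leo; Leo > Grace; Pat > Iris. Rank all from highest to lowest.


Constraints: Grace > Pat; Jack > Pat; Jack > Leo; Leo > Grace; Pat > Iris
Method: at each step, the next-highest is the one remaining person who never appears on the smaller side of a constraint between remaining people.
  Step 1: remaining {Pat, Leo, Iris, Grace, Jack}; on the smaller side: {Pat, Leo, Iris, Grace} → Jack is next (Jack > Pat; Jack > Leo).
  Step 2: remaining {Pat, Leo, Iris, Grace}; on the smaller side: {Pat, Iris, Grace} → Leo is next (Leo > Grace).
  Step 3: remaining {Pat, Iris, Grace}; on the smaller side: {Pat, Iris} → Grace is next (Grace > Pat).
  Step 4: remaining {Pat, Iris}; on the smaller side: {Iris} → Pat is next (Pat > Iris).
  Step 5: only Iris remains → lowest.
Final ranking (highest to lowest):

Jack > Leo > Grace > Pat > Iris


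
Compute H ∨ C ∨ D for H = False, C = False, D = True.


H = False, C = False, D = True
Step 1: H ∨ C = False OR False = False
Step 2: False ∨ D = False OR True = True
OR is true when at least one operand is true.

True


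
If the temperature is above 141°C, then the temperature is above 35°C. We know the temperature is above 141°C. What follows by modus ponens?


Modus ponens: P → Q, P ⊢ Q
P: the temperature is above 141°C
Q: the temperature is above 35°C
We have P → Q and P is true.
By modus ponens, Q must be true.

The temperature is above 35°C


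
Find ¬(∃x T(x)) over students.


Original: ∃x T(x)
Rule: ¬∀→∃, ¬∃→∀, negate predicate.
Negation: ∀x ¬T(x)

∀x ¬T(x)


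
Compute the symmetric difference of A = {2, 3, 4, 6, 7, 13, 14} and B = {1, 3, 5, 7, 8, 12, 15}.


A = {2, 3, 4, 6, 7, 13, 14}
B = {1, 3, 5, 7, 8, 12, 15}
Operation: symmetric difference
In A only: [2, 4, 6, 13, 14], in B only: [1, 5, 8, 12, 15]

{1, 2, 4, 5, 6, 8, 12, 13, 14, 15}


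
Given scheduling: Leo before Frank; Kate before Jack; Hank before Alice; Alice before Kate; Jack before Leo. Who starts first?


Constraints: Leo before Frank; Kate before Jack; Hank before Alice; Alice before Kate; Jack before Leo
The first task can have nothing scheduled before it, so it must never appear on the right of a 'before'.
Tasks appearing after some 'before': Frank, Jack, Alice, Kate, Leo.
The only task not in that list is Hank → it is first.

Hank


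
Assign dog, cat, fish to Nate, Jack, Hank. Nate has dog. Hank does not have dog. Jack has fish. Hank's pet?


From clues:
  Nate → dog
  Jack → fish
By elimination, Hank gets the remaining.

cat


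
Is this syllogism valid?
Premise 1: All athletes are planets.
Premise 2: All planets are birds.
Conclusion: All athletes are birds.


Premise 1: All athletes are planets.
Premise 2: All planets are birds.
Conclusion: All athletes are birds.
Barbara syllogism (AAA-1): All A are B, All B are C → All A are C.
Middle term (planets) distributed in premise 2.

Valid


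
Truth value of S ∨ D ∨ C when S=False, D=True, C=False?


S = False, D = True, C = False
Expression: S ∨ D ∨ C
Step 1: S ∨ D = False OR True = True
Step 2: (True) ∨ C = True OR False = True

True


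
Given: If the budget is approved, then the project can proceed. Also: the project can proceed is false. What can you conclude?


Modus tollens: P → Q, ¬Q ⊢ ¬P
P: the budget is approved
Q: the project can proceed
We have P → Q and Q is false.
By modus tollens, P must be false.

It is not the case that the budget is approved


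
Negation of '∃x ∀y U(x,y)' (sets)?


Original: ∃x ∀y U(x,y)
Rule: ¬∀→∃, ¬∃→∀, negate predicate.
Negation: ∀x ∃y ¬U(x,y)

∀x ∃y ¬U(x,y)


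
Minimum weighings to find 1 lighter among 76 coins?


Each weighing has 3 outcomes (left heavy / balance / right heavy), so k weighings distinguish at most 3^k cases; splitting into three near-equal groups achieves this.
Need 3^k ≥ 76: 3^3 = 27 < 76 ≤ 3^4 = 81
k = ⌈log₃(76)⌉ = 4

4


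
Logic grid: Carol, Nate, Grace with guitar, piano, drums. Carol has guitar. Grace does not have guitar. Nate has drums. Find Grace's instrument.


From clues:
  Carol → guitar
  Nate → drums
By elimination, Grace gets the remaining.

piano


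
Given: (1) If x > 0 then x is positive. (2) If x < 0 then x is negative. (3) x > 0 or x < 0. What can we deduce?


Constructive dilemma: (P → Q) ∧ (R → S), P ∨ R ⊢ Q ∨ S
Premise 1: x > 0 → x is positive
Premise 2: x < 0 → x is negative
Premise 3: x > 0 ∨ x < 0
Case 1: Assuming x > 0, then by Premise 1, x is positive.
Case 2: Assuming x < 0, then by Premise 2, x is negative.
Since one of x > 0 or x < 0 must hold, we get x is positive or x is negative.

x is positive or x is negative.


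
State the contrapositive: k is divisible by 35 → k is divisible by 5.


Original: If k is divisible by 35, then k is divisible by 5
Contrapositive: If ¬Q, then ¬P
Negate Q: not (k is divisible by 5)
Negate P: not (k is divisible by 35)

If not (k is divisible by 5), then not (k is divisible by 35).


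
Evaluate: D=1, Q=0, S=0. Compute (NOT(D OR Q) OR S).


D OR Q = 1
NOT(1) = 0
0 OR 0 = 0

0


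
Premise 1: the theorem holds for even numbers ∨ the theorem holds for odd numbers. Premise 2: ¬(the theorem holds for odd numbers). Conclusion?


Disjunctive syllogism: P ∨ Q, ¬P ⊢ Q
Disjunction: the theorem holds for even numbers ∨ the theorem holds for odd numbers
We know it is not the case that the theorem holds for odd numbers.
By disjunctive syllogism, the other disjunct must be true.

The theorem holds for even numbers


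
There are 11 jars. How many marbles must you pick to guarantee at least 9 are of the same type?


Pigeonhole: to guarantee k in one of n categories, need (k-1)×n + 1.
k = 9, n = 11
Minimum = (9-1) × 11 + 1 = 8 × 11 + 1

89


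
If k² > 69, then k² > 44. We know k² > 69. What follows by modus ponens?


Modus ponens: P → Q, P ⊢ Q
P: k² > 69
Q: k² > 44
We have P → Q and P is true.
By modus ponens, Q must be true.

k² > 44


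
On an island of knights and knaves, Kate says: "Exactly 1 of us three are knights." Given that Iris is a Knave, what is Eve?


Kate claims exactly 1 knights among Kate, Iris, Eve.
Given: Iris is a Knave.

Case 1: Kate is a Knight (tells truth)
  Then exactly 1 of the three are knights.
  Counting Kate, Iris: 1 knight(s) so far. Need 0 more → Eve = Knave.
Case 2: Kate is a Knave (lies)
  Then the count is NOT 1.
  If Eve = Knight, count = 1 = 1 → claim would be true, contradicts lie.
  If Eve = Knave, count = 0 ≠ 1 → lie confirmed ✓

Eve is a Knave.

Knave


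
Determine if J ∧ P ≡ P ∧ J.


Expression 1: J ∧ P
Expression 2: P ∧ J
Truth table (J P | Expr1 Expr2):
  T T |   T     T
  T F |   F     F
  F T |   F     F
  F F |   F     F
All 4 rows agree, so the expressions are logically equivalent.

Yes


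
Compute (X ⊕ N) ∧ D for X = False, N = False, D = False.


X = False, N = False, D = False
Step 1: X ⊕ N = False XOR False = False
Step 2: False ∧ D = False AND False = False
XOR true when exactly one of X,N is true; then AND with D.

False


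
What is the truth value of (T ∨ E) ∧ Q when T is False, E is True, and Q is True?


T = False, E = True, Q = True
Step 1: T ∨ E = False OR True = True
Step 2: True ∧ Q = True AND True = True
OR is true when at least one operand is true; AND requires both.

True


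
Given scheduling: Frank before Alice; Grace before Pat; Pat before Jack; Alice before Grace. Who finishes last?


Constraints: Frank before Alice; Grace before Pat; Pat before Jack; Alice before Grace
The last task can have nothing scheduled after it, so it must never appear on the left of a 'before'.
Tasks appearing before some other task: Frank, Grace, Pat, Alice.
The only task not in that list is Jack → it is last.

Jack


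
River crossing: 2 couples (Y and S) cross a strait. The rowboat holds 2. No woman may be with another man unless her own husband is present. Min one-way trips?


Label couples Y and S.
1. WY+WS → (far: WY,WS; near: HY,HS)
2. WY ←   (far: WS; near: HY,HS,WY)
3. HY+HS → (far: HY,HS,WS; near: WY)
4. HY ←   (far: HS,WS; near: HY,WY)  — HY returns, since WY is alone on near bank
5. HY+WY → (far: all four; near: empty)
Every state respects the constraint.
Minimum trips = 5

5


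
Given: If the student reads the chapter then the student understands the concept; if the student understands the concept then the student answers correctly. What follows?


Hypothetical syllogism: P → Q, Q → R ⊢ P → R
Premise 1: the student reads the chapter → the student understands the concept
Premise 2: the student understands the concept → the student answers correctly
Chain the implications: the middle term (the student understands the concept) links the two.
Conclusion: If the student reads the chapter, then the student answers correctly.

If the student reads the chapter, then the student answers correctly.


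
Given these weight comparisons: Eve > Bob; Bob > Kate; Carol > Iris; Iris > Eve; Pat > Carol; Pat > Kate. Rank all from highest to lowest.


Constraints: Eve > Bob; Bob > Kate; Carol > Iris; Iris > Eve; Pat > Carol; Pat > Kate
Method: at each step, the next-highest is the one remaining person who never appears on the smaller side of a constraint between remaining people.
  Step 1: remaining {Iris, Bob, Carol, Pat, Eve, Kate}; on the smaller side: {Iris, Bob, Carol, Eve, Kate} → Pat is next (Pat > Carol; Pat > Kate).
  Step 2: remaining {Iris, Bob, Carol, Eve, Kate}; on the smaller side: {Iris, Bob, Eve, Kate} → Carol is next (Carol > Iris).
  Step 3: remaining {Iris, Bob, Eve, Kate}; on the smaller side: {Bob, Eve, Kate} → Iris is next (Iris > Eve).
  Step 4: remaining {Bob, Eve, Kate}; on the smaller side: {Bob, Kate} → Eve is next (Eve > Bob).
  Step 5: remaining {Bob, Kate}; on the smaller side: {Kate} → Bob is next (Bob > Kate).
  Step 6: only Kate remains → lowest.
Final ranking (highest to lowest):

Pat > Carol > Iris > Eve > Bob > Kate


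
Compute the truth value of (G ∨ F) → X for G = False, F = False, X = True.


G = False, F = False, X = True
Step 1: G ∨ F = False OR False = False
Step 2: (False) → X: false only when antecedent=True and X=False.
Result: True

True


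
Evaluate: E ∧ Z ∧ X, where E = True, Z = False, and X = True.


E = True, Z = False, X = True
Step 1: E ∧ Z = True AND False = False
Step 2: (False) ∧ X = (False) AND True = False
AND is true only when ALL operands are true.

False


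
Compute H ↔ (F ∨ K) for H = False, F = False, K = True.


H = False, F = False, K = True
Step 1: F ∨ K = False OR True = True
Step 2: H ↔ (True): true when both sides have same truth value.
Result: False ↔ True = False

False


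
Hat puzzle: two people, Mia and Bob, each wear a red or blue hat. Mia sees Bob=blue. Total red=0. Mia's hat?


Total red = 0, Bob = blue
Red accounted for: 0
Remaining for Mia: 0
Mia's hat is blue.

blue


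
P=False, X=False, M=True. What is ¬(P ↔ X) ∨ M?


P = False, X = False, M = True
Expression: ¬(P ↔ X) ∨ M
Step 1: P ↔ X = (False iff False) = True
Step 2: ¬(P ↔ X) = NOT True = False
Step 3: (False) ∨ M = False OR True = True

True


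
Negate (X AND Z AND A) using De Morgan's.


De Morgan's law: ¬(P ∧ Q ∧ R) ≡ ¬P ∨ ¬Q ∨ ¬R
¬(X ∧ Z ∧ A) = ¬X ∨ ¬Z ∨ ¬A

¬X ∨ ¬Z ∨ ¬A


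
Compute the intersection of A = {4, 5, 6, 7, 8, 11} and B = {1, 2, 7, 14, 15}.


A = {4, 5, 6, 7, 8, 11}
B = {1, 2, 7, 14, 15}
Operation: intersection
Elements in both: 7

{7}


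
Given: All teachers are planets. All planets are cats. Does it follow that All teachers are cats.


Premise 1: All teachers are planets.
Premise 2: All planets are cats.
Conclusion: All teachers are cats.
Barbara syllogism (AAA-1): All A are B, All B are C → All A are C.
Middle term (planets) distributed in premise 2.

Valid


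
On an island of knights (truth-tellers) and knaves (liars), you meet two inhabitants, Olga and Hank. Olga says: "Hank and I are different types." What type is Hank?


Olga says: "Hank and I are different types."
Case 1: Olga is a Knight (truth-teller)
  Statement is true → they ARE different → Hank is a Knave
Case 2: Olga is a Knave (liar)
  Statement is false → they are NOT different → Hank is a Knave
In both cases, Hank is a Knave.

Knave


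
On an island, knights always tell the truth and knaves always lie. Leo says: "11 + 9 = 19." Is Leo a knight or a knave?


Statement: "11 + 9 = 19."
Actual: 11 + 9 = 20
Claimed: 19
Statement is FALSE → Leo lies → Knave

Knave


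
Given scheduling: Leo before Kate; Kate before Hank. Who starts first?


Constraints: Leo before Kate; Kate before Hank
The first task can have nothing scheduled before it, so it must never appear on the right of a 'before'.
Tasks appearing after some 'before': Kate, Hank.
The only task not in that list is Leo → it is first.

Leo


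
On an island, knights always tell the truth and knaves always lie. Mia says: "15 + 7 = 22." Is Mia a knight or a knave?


Statement: "15 + 7 = 22."
Actual: 15 + 7 = 22
Claimed: 22
Statement is TRUE → Mia tells the truth → Knight

Knight


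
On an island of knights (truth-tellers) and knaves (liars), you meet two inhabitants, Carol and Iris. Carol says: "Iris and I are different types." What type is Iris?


Carol says: "Iris and I are different types."
Case 1: Carol is a Knight (truth-teller)
  Statement is true → they ARE different → Iris is a Knave
Case 2: Carol is a Knave (liar)
  Statement is false → they are NOT different → Iris is a Knave
In both cases, Iris is a Knave.

Knave


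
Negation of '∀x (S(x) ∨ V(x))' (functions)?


Original: ∀x (S(x) ∨ V(x))
Rule: ¬∀→∃, ¬∃→∀, negate predicate.
Negation: ∃x (¬S(x) ∧ ¬V(x))

∃x (¬S(x) ∧ ¬V(x))


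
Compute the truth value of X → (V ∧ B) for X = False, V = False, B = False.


X = False, V = False, B = False
Step 1: V ∧ B = False AND False = False
Step 2: X → (False): false only when X=True and consequent=False.
Result: True

True


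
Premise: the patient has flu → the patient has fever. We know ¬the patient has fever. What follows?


Modus tollens: P → Q, ¬Q ⊢ ¬P
P: the patient has flu
Q: the patient has fever
We have P → Q and Q is false.
By modus tollens, P must be false.

It is not the case that the patient has flu


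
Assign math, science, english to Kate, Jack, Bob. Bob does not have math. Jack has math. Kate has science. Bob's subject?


From clues:
  Kate → science
  Jack → math
By elimination, Bob gets the remaining.

english


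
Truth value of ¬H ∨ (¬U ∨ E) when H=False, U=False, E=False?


H = False, U = False, E = False
Expression: ¬H ∨ (¬U ∨ E)
Step 1: ¬U = NOT False = True
Step 2: ¬U ∨ E = True OR False = True
Step 3: ¬H = NOT False = True
Step 4: (True) ∨ (True) = True OR True = True

True


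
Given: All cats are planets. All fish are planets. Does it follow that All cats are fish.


Premise 1: All cats are planets.
Premise 2: All fish are planets.
Conclusion: All cats are fish.
Fallacy: undistributed middle. planets is predicate in both.
Counterexample: cats and fish could be disjoint subsets of planets.

Invalid


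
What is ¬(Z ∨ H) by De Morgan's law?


De Morgan's law: ¬(P ∨ Q) ≡ ¬P ∧ ¬Q
¬(Z ∨ H) = ¬Z ∧ ¬H

¬Z ∧ ¬H


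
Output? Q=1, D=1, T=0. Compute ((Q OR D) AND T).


Q OR D = 1|1 = 1
1 AND 0 = 0

0


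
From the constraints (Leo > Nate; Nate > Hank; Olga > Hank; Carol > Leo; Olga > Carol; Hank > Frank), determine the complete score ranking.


Constraints: Leo > Nate; Nate > Hank; Olga > Hank; Carol > Leo; Olga > Carol; Hank > Frank
Method: at each step, the next-highest is the one remaining person who never appears on the smaller side of a constraint between remaining people.
  Step 1: remaining {Carol, Olga, Leo, Frank, Nate, Hank}; on the smaller side: {Carol, Leo, Frank, Nate, Hank} → Olga is next (Olga > Hank; Olga > Carol).
  Step 2: remaining {Carol, Leo, Frank, Nate, Hank}; on the smaller side: {Leo, Frank, Nate, Hank} → Carol is next (Carol > Leo).
  Step 3: remaining {Leo, Frank, Nate, Hank}; on the smaller side: {Frank, Nate, Hank} → Leo is next (Leo > Nate).
  Step 4: remaining {Frank, Nate, Hank}; on the smaller side: {Frank, Hank} → Nate is next (Nate > Hank).
  Step 5: remaining {Frank, Hank}; on the smaller side: {Frank} → Hank is next (Hank > Frank).
  Step 6: only Frank remains → lowest.
Final ranking (highest to lowest):

Olga > Carol > Leo > Nate > Hank > Frank


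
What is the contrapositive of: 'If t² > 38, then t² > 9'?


Original: If t² > 38, then t² > 9
Contrapositive: If ¬Q, then ¬P
Negate Q: not (t² > 9)
Negate P: not (t² > 38)

If not (t² > 9), then not (t² > 38).


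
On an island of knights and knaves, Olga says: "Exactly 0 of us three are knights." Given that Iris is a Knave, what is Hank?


Olga claims exactly 0 knights among Olga, Iris, Hank.
Given: Iris is a Knave.

Case 1: Olga is a Knight (tells truth)
  Then exactly 0 of the three are knights.
  Counting Olga, Iris: 1 knight(s) so far. Need -1 more → impossible.
Case 2: Olga is a Knave (lies)
  Then the count is NOT 0.
  If Hank = Knave, count = 0 = 0 → claim would be true, contradicts lie.
  If Hank = Knight, count = 1 ≠ 0 → lie confirmed ✓

Hank is a Knight.

Knight


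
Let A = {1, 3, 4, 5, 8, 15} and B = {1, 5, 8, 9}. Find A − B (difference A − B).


A = {1, 3, 4, 5, 8, 15}
B = {1, 5, 8, 9}
Operation: difference A − B
In A but not B: 3, 4, 15

{3, 4, 15}


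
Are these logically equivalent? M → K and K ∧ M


Expression 1: M → K
Expression 2: K ∧ M
Truth table (M K | Expr1 Expr2):
  T T |   T     T
  T F |   F     F
  F T |   T     F   ← differ
  F F |   T     F   ← differ
Counterexample: M=F, K=T gives Expr1 = T but Expr2 = F, so the expressions are NOT logically equivalent.

No


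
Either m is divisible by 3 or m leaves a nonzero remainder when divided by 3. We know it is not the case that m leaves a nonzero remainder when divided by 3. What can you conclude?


Disjunctive syllogism: P ∨ Q, ¬P ⊢ Q
Disjunction: m is divisible by 3 ∨ m leaves a nonzero remainder when divided by 3
We know it is not the case that m leaves a nonzero remainder when divided by 3.
By disjunctive syllogism, the other disjunct must be true.

m is divisible by 3


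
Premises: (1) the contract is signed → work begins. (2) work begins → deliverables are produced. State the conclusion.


Hypothetical syllogism: P → Q, Q → R ⊢ P → R
Premise 1: the contract is signed → work begins
Premise 2: work begins → deliverables are produced
Chain the implications: the middle term (work begins) links the two.
Conclusion: If the contract is signed, then deliverables are produced.

If the contract is signed, then deliverables are produced.


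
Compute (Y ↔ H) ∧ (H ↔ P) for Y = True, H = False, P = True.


Y = True, H = False, P = True
Step 1: Y ↔ H is true when Y and H have the same value. Result: False
Step 2: H ↔ P is true when H and P have the same value. Result: False
Step 3: False ∧ False = False

False


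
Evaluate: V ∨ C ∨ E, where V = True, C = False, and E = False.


V = True, C = False, E = False
Step 1: V ∨ C = True OR False = True
Step 2: True ∨ E = True OR False = True
OR is true when at least one operand is true.

True


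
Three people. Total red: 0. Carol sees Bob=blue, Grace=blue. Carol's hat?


Total red = 0, seen red = 0
Own red = 0 - 0 = 0
Carol's hat is blue.

blue


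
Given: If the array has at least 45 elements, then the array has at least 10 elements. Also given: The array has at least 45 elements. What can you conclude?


Modus ponens: P → Q, P ⊢ Q
P: the array has at least 45 elements
Q: the array has at least 10 elements
We have P → Q and P is true.
By modus ponens, Q must be true.

The array has at least 10 elements


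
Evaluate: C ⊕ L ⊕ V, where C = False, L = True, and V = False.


C = False, L = True, V = False
Step 1: C ⊕ L = False XOR True = True
Step 2: True ⊕ V = True XOR False = True
XOR is true when an odd number of operands are true.

True


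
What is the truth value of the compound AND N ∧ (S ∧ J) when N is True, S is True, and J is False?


N = True, S = True, J = False
Step 1: S ∧ J = True AND False = False
Step 2: N ∧ False = True AND False = False
AND is true only when ALL operands are true.

False


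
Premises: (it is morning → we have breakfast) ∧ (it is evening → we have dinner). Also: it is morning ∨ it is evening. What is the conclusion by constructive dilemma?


Constructive dilemma: (P → Q) ∧ (R → S), P ∨ R ⊢ Q ∨ S
Premise 1: it is morning → we have breakfast
Premise 2: it is evening → we have dinner
Premise 3: it is morning ∨ it is evening
Case 1: Assuming it is morning, then by Premise 1, we have breakfast.
Case 2: Assuming it is evening, then by Premise 2, we have dinner.
Since one of it is morning or it is evening must hold, we get we have breakfast or we have dinner.

We have breakfast or we have dinner.


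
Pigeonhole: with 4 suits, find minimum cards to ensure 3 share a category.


Pigeonhole: to guarantee k in one of n categories, need (k-1)×n + 1.
k = 3, n = 4
Minimum = (3-1) × 4 + 1 = 2 × 4 + 1

9


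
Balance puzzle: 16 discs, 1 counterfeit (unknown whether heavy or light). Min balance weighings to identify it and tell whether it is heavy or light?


Let n = 16. 32 possibilities (n discs × lighter/heavier); each weighing has 3 outcomes.
Bound for k weighings: say the first weighing puts j discs on each pan. If it tips, the 2j weighed discs remain suspects (each with a known direction) and k-1 weighings give 3^(k-1) outcomes; 3^(k-1) is odd, so 2j ≤ 3^(k-1) - 1. If it balances, the n - 2j unweighed discs remain with direction unknown: 2(n - 2j) ≤ 3^(k-1) - 1 by the same parity argument. Adding, n ≤ (3^(k-1) - 1) + (3^(k-1) - 1)/2 = (3^k - 3)/2, and the classical three-group strategy achieves this (3 discs in 2 weighings, 12 in 3, 39 in 4, 120 in 5).
So we need the smallest k with (3^k - 3)/2 ≥ 16.
k = 3: (3^3 - 3)/2 = 12 < 16 ✗
k = 4: (3^4 - 3)/2 = 39 ≥ 16 ✓

4


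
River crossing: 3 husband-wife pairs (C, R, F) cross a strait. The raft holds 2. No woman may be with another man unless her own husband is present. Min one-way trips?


Label couples C, R, F (H = husband, W = wife).
Counting alone: 6 people, the raft carries 2 and someone must bring it back, so each round trip nets at most +1 on the far side until the last crossing → at least 9 trips. The jealousy constraint makes 9 impossible; the shortest valid schedule has 11:
1. WC+WR →  (far: WC,WR; near: HC,HR,HF,WF)
2. WC ←       (far: WR; near: HC,HR,HF,WC,WF)
3. WC+WF →  (far: WC,WR,WF; near: HC,HR,HF)
4. WC ←       (far: WR,WF; near: HC,HR,HF,WC)
5. HR+HF →  (far: HR,WR,HF,WF; near: HC,WC)
6. HR+WR ←  (far: HF,WF; near: HC,WC,HR,WR)
7. HC+HR →  (far: HC,HR,HF,WF; near: WC,WR)
8. WF ←       (far: HC,HR,HF; near: WC,WR,WF)
9. WC+WR →  (far: HC,WC,HR,WR,HF; near: WF)
10. HF ←      (far: HC,WC,HR,WR; near: HF,WF)
11. HF+WF → (far: all six; near: empty)
In every state each wife is either with her husband or with no other man.
Minimum trips = 11

11


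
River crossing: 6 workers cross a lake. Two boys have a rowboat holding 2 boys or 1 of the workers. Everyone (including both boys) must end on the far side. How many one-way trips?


Per crossing of one of the workers: boys→, one←, one of the workers→, one← = 4 trips
6 × 4 = 24, + 1 final boys→ = 25
Minimum trips = 25

25


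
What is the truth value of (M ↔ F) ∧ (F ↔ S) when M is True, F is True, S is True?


M = True, F = True, S = True
Step 1: M ↔ F is true when M and F have the same value. Result: True
Step 2: F ↔ S is true when F and S have the same value. Result: True
Step 3: True ∧ True = True

True


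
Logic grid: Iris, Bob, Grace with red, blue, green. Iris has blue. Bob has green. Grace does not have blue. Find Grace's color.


From clues:
  Bob → green
  Iris → blue
By elimination, Grace gets the remaining.

red


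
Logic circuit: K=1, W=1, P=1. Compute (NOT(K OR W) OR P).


K OR W = 1
NOT(1) = 0
0 OR 1 = 1

1


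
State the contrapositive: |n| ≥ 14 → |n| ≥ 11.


Original: If |n| ≥ 14, then |n| ≥ 11
Contrapositive: If ¬Q, then ¬P
Negate Q: not (|n| ≥ 11)
Negate P: not (|n| ≥ 14)

If not (|n| ≥ 11), then not (|n| ≥ 14).


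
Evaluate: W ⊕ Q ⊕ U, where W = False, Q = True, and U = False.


W = False, Q = True, U = False
Step 1: W ⊕ Q = False XOR True = True
Step 2: True ⊕ U = True XOR False = True
XOR is true when an odd number of operands are true.

True


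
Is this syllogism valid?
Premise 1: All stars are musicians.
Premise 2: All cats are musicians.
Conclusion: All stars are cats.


Premise 1: All stars are musicians.
Premise 2: All cats are musicians.
Conclusion: All stars are cats.
Fallacy: undistributed middle. musicians is predicate in both.
Counterexample: stars and cats could be disjoint subsets of musicians.

Invalid


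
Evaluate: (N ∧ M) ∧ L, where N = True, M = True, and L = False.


N = True, M = True, L = False
Step 1: N ∧ M = True AND True = True
Step 2: True ∧ L = True AND False = False
AND is true only when ALL operands are true.

False


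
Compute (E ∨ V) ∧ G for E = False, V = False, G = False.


E = False, V = False, G = False
Step 1: E ∨ V = False OR False = False
Step 2: False ∧ G = False AND False = False
OR is true when at least one operand is true; AND requires both.

False


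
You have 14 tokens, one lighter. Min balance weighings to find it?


Each weighing has 3 outcomes (left heavy / balance / right heavy), so k weighings distinguish at most 3^k cases; splitting into three near-equal groups achieves this.
Need 3^k ≥ 14: 3^2 = 9 < 14 ≤ 3^3 = 27
k = ⌈log₃(14)⌉ = 3

3


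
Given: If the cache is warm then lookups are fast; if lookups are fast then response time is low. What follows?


Hypothetical syllogism: P → Q, Q → R ⊢ P → R
Premise 1: the cache is warm → lookups are fast
Premise 2: lookups are fast → response time is low
Chain the implications: the middle term (lookups are fast) links the two.
Conclusion: If the cache is warm, then response time is low.

If the cache is warm, then response time is low.


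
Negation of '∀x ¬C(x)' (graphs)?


Original: ∀x ¬C(x)
Rule: ¬∀→∃, ¬∃→∀, negate predicate.
Negation: ∃x C(x)

∃x C(x)


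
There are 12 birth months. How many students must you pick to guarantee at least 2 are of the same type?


Pigeonhole: to guarantee k in one of n categories, need (k-1)×n + 1.
k = 2, n = 12
Minimum = (2-1) × 12 + 1 = 1 × 12 + 1

13


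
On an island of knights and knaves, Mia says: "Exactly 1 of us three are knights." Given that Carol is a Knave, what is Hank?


Mia claims exactly 1 knights among Mia, Carol, Hank.
Given: Carol is a Knave.

Case 1: Mia is a Knight (tells truth)
  Then exactly 1 of the three are knights.
  Counting Mia, Carol: 1 knight(s) so far. Need 0 more → Hank = Knave.
Case 2: Mia is a Knave (lies)
  Then the count is NOT 1.
  If Hank = Knight, count = 1 = 1 → claim would be true, contradicts lie.
  If Hank = Knave, count = 0 ≠ 1 → lie confirmed ✓

Hank is a Knave.

Knave


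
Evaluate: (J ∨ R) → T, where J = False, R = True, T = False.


J = False, R = True, T = False
Step 1: J ∨ R = False OR True = True
Step 2: (True) → T: false only when antecedent=True and T=False.
Result: False

False


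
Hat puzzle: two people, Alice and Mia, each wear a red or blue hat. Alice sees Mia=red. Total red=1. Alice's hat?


Total red = 1, Mia = red
Red accounted for: 1
Remaining for Alice: 0
Alice's hat is blue.

blue


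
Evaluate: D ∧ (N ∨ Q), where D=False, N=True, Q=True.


D = False, N = True, Q = True
Expression: D ∧ (N ∨ Q)
Step 1: N ∨ Q = True OR True = True
Step 2: D ∧ (True) = False AND True = False

False


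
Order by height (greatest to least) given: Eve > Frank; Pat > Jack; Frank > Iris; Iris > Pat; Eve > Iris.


Constraints: Eve > Frank; Pat > Jack; Frank > Iris; Iris > Pat; Eve > Iris
Method: at each step, the next-highest is the one remaining person who never appears on the smaller side of a constraint between remaining people.
  Step 1: remaining {Jack, Frank, Eve, Pat, Iris}; on the smaller side: {Jack, Frank, Pat, Iris} → Eve is next (Eve > Frank; Eve > Iris).
  Step 2: remaining {Jack, Frank, Pat, Iris}; on the smaller side: {Jack, Pat, Iris} → Frank is next (Frank > Iris).
  Step 3: remaining {Jack, Pat, Iris}; on the smaller side: {Jack, Pat} → Iris is next (Iris > Pat).
  Step 4: remaining {Jack, Pat}; on the smaller side: {Jack} → Pat is next (Pat > Jack).
  Step 5: only Jack remains → lowest.
Final ranking (highest to lowest):

Eve > Frank > Iris > Pat > Jack


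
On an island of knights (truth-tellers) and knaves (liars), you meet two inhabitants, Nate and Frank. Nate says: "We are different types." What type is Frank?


Nate says: "We are different types."
Case 1: Nate is a Knight (truth-teller)
  Statement is true → they ARE different → Frank is a Knave
Case 2: Nate is a Knave (liar)
  Statement is false → they are NOT different → Frank is a Knave
In both cases, Frank is a Knave.

Knave


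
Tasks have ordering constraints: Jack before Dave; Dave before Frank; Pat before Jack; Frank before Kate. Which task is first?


Constraints: Jack before Dave; Dave before Frank; Pat before Jack; Frank before Kate
The first task can have nothing scheduled before it, so it must never appear on the right of a 'before'.
Tasks appearing after some 'before': Dave, Frank, Jack, Kate.
The only task not in that list is Pat → it is first.

Pat


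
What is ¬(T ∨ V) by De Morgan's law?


De Morgan's law: ¬(P ∨ Q) ≡ ¬P ∧ ¬Q
¬(T ∨ V) = ¬T ∧ ¬V

¬T ∧ ¬V


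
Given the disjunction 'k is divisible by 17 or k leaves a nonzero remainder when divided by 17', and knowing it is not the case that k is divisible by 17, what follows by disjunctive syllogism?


Disjunctive syllogism: P ∨ Q, ¬P ⊢ Q
Disjunction: k is divisible by 17 ∨ k leaves a nonzero remainder when divided by 17
We know it is not the case that k is divisible by 17.
By disjunctive syllogism, the other disjunct must be true.

k leaves a nonzero remainder when divided by 17


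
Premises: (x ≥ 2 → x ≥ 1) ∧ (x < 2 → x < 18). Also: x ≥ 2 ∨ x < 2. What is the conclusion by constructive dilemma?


Constructive dilemma: (P → Q) ∧ (R → S), P ∨ R ⊢ Q ∨ S
Premise 1: x ≥ 2 → x ≥ 1
Premise 2: x < 2 → x < 18
Premise 3: x ≥ 2 ∨ x < 2
Case 1: Assuming x ≥ 2, then by Premise 1, x ≥ 1.
Case 2: Assuming x < 2, then by Premise 2, x < 18.
Since one of x ≥ 2 or x < 2 must hold, we get x ≥ 1 or x < 18.

x ≥ 1 or x < 18.


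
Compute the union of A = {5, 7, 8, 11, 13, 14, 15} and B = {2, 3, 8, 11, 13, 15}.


A = {5, 7, 8, 11, 13, 14, 15}
B = {2, 3, 8, 11, 13, 15}
Operation: union
All elements combined: 2, 3, 5, 7, 8, 11, 13, 14, 15

{2, 3, 5, 7, 8, 11, 13, 14, 15}


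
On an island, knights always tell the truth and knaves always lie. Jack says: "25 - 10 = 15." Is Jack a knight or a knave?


Statement: "25 - 10 = 15."
Actual: 25 - 10 = 15
Claimed: 15
Statement is TRUE → Jack tells the truth → Knight

Knight


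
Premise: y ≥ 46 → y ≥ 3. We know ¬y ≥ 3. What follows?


Modus tollens: P → Q, ¬Q ⊢ ¬P
P: y ≥ 46
Q: y ≥ 3
We have P → Q and Q is false.
By modus tollens, P must be false.

It is not the case that y ≥ 46


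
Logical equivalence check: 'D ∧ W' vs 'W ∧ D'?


Expression 1: D ∧ W
Expression 2: W ∧ D
Truth table (D W | Expr1 Expr2):
  T T |   T     T
  T F |   F     F
  F T |   F     F
  F F |   F     F
All 4 rows agree, so the expressions are logically equivalent.

Yes


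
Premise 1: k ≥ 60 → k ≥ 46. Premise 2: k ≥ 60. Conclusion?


Modus ponens: P → Q, P ⊢ Q
P: k ≥ 60
Q: k ≥ 46
We have P → Q and P is true.
By modus ponens, Q must be true.

k ≥ 46


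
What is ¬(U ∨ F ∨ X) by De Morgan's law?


De Morgan's law: ¬(P ∨ Q ∨ R) ≡ ¬P ∧ ¬Q ∧ ¬R
¬(U ∨ F ∨ X) = ¬U ∧ ¬F ∧ ¬X

¬U ∧ ¬F ∧ ¬X


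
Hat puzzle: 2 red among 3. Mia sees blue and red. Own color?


Total red = 2, seen red = 1
Own red = 2 - 1 = 1
Mia's hat is red.

red


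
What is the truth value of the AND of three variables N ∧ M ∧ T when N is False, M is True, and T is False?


N = False, M = True, T = False
Step 1: N ∧ M = False AND True = False
Step 2: (False) ∧ T = (False) AND False = False
AND is true only when ALL operands are true.

False


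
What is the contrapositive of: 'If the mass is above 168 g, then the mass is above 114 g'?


Original: If the mass is above 168 g, then the mass is above 114 g
Contrapositive: If ¬Q, then ¬P
Negate Q: not (the mass is above 114 g)
Negate P: not (the mass is above 168 g)

If not (the mass is above 114 g), then not (the mass is above 168 g).


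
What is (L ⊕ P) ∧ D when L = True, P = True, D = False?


L = True, P = True, D = False
Step 1: L ⊕ P = True XOR True = False
Step 2: False ∧ D = False AND False = False
XOR true when exactly one of L,P is true; then AND with D.

False
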